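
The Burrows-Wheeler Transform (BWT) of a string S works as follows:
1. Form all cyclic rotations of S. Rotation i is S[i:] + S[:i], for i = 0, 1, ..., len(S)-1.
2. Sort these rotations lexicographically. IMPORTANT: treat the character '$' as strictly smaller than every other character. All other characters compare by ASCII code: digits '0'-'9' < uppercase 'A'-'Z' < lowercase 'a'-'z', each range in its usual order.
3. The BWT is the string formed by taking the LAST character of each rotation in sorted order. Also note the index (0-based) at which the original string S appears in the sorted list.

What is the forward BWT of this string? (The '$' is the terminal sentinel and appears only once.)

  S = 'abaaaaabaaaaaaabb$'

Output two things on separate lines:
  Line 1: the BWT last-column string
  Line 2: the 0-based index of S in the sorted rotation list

All 18 rotations (rotation i = S[i:]+S[:i]):
  rot[0] = abaaaaabaaaaaaabb$
  rot[1] = baaaaabaaaaaaabb$a
  rot[2] = aaaaabaaaaaaabb$ab
  rot[3] = aaaabaaaaaaabb$aba
  rot[4] = aaabaaaaaaabb$abaa
  rot[5] = aabaaaaaaabb$abaaa
  rot[6] = abaaaaaaabb$abaaaa
  rot[7] = baaaaaaabb$abaaaaa
  rot[8] = aaaaaaabb$abaaaaab
  rot[9] = aaaaaabb$abaaaaaba
  rot[10] = aaaaabb$abaaaaabaa
  rot[11] = aaaabb$abaaaaabaaa
  rot[12] = aaabb$abaaaaabaaaa
  rot[13] = aabb$abaaaaabaaaaa
  rot[14] = abb$abaaaaabaaaaaa
  rot[15] = bb$abaaaaabaaaaaaa
  rot[16] = b$abaaaaabaaaaaaab
  rot[17] = $abaaaaabaaaaaaabb
Sorted (with $ < everything):
  sorted[0] = $abaaaaabaaaaaaabb  (last char: 'b')
  sorted[1] = aaaaaaabb$abaaaaab  (last char: 'b')
  sorted[2] = aaaaaabb$abaaaaaba  (last char: 'a')
  sorted[3] = aaaaabaaaaaaabb$ab  (last char: 'b')
  sorted[4] = aaaaabb$abaaaaabaa  (last char: 'a')
  sorted[5] = aaaabaaaaaaabb$aba  (last char: 'a')
  sorted[6] = aaaabb$abaaaaabaaa  (last char: 'a')
  sorted[7] = aaabaaaaaaabb$abaa  (last char: 'a')
  sorted[8] = aaabb$abaaaaabaaaa  (last char: 'a')
  sorted[9] = aabaaaaaaabb$abaaa  (last char: 'a')
  sorted[10] = aabb$abaaaaabaaaaa  (last char: 'a')
  sorted[11] = abaaaaaaabb$abaaaa  (last char: 'a')
  sorted[12] = abaaaaabaaaaaaabb$  (last char: '$')
  sorted[13] = abb$abaaaaabaaaaaa  (last char: 'a')
  sorted[14] = b$abaaaaabaaaaaaab  (last char: 'b')
  sorted[15] = baaaaaaabb$abaaaaa  (last char: 'a')
  sorted[16] = baaaaabaaaaaaabb$a  (last char: 'a')
  sorted[17] = bb$abaaaaabaaaaaaa  (last char: 'a')
Last column: bbabaaaaaaaa$abaaa
Original string S is at sorted index 12

Answer: bbabaaaaaaaa$abaaa
12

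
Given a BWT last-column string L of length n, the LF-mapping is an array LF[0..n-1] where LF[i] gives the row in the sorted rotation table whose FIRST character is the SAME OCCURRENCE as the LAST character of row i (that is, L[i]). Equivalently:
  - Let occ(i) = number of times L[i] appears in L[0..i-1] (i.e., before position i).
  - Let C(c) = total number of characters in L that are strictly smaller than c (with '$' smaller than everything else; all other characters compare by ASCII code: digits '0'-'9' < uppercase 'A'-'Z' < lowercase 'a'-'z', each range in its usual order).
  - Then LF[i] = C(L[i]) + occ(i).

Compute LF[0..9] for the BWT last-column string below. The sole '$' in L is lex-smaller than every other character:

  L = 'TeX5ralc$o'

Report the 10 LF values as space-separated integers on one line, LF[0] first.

Answer: 2 6 3 1 9 4 7 5 0 8

Derivation:
Char counts: '$':1, '5':1, 'T':1, 'X':1, 'a':1, 'c':1, 'e':1, 'l':1, 'o':1, 'r':1
C (first-col start): C('$')=0, C('5')=1, C('T')=2, C('X')=3, C('a')=4, C('c')=5, C('e')=6, C('l')=7, C('o')=8, C('r')=9
L[0]='T': occ=0, LF[0]=C('T')+0=2+0=2
L[1]='e': occ=0, LF[1]=C('e')+0=6+0=6
L[2]='X': occ=0, LF[2]=C('X')+0=3+0=3
L[3]='5': occ=0, LF[3]=C('5')+0=1+0=1
L[4]='r': occ=0, LF[4]=C('r')+0=9+0=9
L[5]='a': occ=0, LF[5]=C('a')+0=4+0=4
L[6]='l': occ=0, LF[6]=C('l')+0=7+0=7
L[7]='c': occ=0, LF[7]=C('c')+0=5+0=5
L[8]='$': occ=0, LF[8]=C('$')+0=0+0=0
L[9]='o': occ=0, LF[9]=C('o')+0=8+0=8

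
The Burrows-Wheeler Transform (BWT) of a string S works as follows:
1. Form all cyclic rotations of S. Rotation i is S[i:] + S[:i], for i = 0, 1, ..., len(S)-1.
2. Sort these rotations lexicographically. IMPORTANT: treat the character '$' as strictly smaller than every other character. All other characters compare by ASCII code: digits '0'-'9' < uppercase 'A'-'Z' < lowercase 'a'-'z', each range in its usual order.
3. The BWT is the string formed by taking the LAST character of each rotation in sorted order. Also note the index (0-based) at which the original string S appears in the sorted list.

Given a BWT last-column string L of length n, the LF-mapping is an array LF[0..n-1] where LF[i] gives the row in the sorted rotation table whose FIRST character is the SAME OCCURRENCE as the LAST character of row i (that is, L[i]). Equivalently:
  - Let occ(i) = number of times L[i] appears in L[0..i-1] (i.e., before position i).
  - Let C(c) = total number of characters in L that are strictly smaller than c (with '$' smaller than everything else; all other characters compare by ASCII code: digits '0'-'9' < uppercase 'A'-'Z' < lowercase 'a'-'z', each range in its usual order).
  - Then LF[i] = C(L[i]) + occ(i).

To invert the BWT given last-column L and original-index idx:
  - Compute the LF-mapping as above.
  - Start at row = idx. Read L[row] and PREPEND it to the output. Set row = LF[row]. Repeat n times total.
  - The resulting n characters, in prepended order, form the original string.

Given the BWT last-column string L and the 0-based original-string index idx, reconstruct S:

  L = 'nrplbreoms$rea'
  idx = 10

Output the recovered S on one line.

Answer: raspberrlemon$

Derivation:
LF mapping: 7 10 9 5 2 11 3 8 6 13 0 12 4 1
Walk LF starting at row 10, prepending L[row]:
  step 1: row=10, L[10]='$', prepend. Next row=LF[10]=0
  step 2: row=0, L[0]='n', prepend. Next row=LF[0]=7
  step 3: row=7, L[7]='o', prepend. Next row=LF[7]=8
  step 4: row=8, L[8]='m', prepend. Next row=LF[8]=6
  step 5: row=6, L[6]='e', prepend. Next row=LF[6]=3
  step 6: row=3, L[3]='l', prepend. Next row=LF[3]=5
  step 7: row=5, L[5]='r', prepend. Next row=LF[5]=11
  step 8: row=11, L[11]='r', prepend. Next row=LF[11]=12
  step 9: row=12, L[12]='e', prepend. Next row=LF[12]=4
  step 10: row=4, L[4]='b', prepend. Next row=LF[4]=2
  step 11: row=2, L[2]='p', prepend. Next row=LF[2]=9
  step 12: row=9, L[9]='s', prepend. Next row=LF[9]=13
  step 13: row=13, L[13]='a', prepend. Next row=LF[13]=1
  step 14: row=1, L[1]='r', prepend. Next row=LF[1]=10
Reversed output: raspberrlemon$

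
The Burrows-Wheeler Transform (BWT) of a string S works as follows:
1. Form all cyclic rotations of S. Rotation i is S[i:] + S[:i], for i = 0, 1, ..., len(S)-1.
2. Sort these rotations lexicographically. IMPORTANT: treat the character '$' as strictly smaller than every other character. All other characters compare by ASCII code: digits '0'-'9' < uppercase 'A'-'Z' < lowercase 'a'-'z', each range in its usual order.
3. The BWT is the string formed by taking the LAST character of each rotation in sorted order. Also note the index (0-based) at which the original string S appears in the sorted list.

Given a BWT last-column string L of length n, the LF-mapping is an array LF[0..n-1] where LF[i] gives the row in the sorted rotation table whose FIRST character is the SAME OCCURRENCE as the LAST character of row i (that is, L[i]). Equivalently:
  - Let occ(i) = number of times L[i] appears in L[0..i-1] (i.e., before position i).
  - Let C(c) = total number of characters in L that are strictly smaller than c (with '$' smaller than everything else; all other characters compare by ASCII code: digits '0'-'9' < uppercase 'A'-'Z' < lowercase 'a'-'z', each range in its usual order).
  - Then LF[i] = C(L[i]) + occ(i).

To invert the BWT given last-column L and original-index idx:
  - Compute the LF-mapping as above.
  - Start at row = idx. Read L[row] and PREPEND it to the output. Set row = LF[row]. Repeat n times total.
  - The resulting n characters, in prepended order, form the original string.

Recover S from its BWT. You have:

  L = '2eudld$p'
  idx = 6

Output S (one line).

Answer: puddle2$

Derivation:
LF mapping: 1 4 7 2 5 3 0 6
Walk LF starting at row 6, prepending L[row]:
  step 1: row=6, L[6]='$', prepend. Next row=LF[6]=0
  step 2: row=0, L[0]='2', prepend. Next row=LF[0]=1
  step 3: row=1, L[1]='e', prepend. Next row=LF[1]=4
  step 4: row=4, L[4]='l', prepend. Next row=LF[4]=5
  step 5: row=5, L[5]='d', prepend. Next row=LF[5]=3
  step 6: row=3, L[3]='d', prepend. Next row=LF[3]=2
  step 7: row=2, L[2]='u', prepend. Next row=LF[2]=7
  step 8: row=7, L[7]='p', prepend. Next row=LF[7]=6
Reversed output: puddle2$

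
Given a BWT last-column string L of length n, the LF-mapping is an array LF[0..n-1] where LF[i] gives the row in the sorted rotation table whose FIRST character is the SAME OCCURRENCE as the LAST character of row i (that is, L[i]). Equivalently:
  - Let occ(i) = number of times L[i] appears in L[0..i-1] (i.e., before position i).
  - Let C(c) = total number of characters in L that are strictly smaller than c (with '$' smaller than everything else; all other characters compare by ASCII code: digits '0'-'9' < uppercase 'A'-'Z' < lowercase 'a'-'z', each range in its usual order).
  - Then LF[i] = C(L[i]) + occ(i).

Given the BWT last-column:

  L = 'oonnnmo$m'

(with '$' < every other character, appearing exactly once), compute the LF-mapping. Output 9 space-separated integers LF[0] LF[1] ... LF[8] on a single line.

Answer: 6 7 3 4 5 1 8 0 2

Derivation:
Char counts: '$':1, 'm':2, 'n':3, 'o':3
C (first-col start): C('$')=0, C('m')=1, C('n')=3, C('o')=6
L[0]='o': occ=0, LF[0]=C('o')+0=6+0=6
L[1]='o': occ=1, LF[1]=C('o')+1=6+1=7
L[2]='n': occ=0, LF[2]=C('n')+0=3+0=3
L[3]='n': occ=1, LF[3]=C('n')+1=3+1=4
L[4]='n': occ=2, LF[4]=C('n')+2=3+2=5
L[5]='m': occ=0, LF[5]=C('m')+0=1+0=1
L[6]='o': occ=2, LF[6]=C('o')+2=6+2=8
L[7]='$': occ=0, LF[7]=C('$')+0=0+0=0
L[8]='m': occ=1, LF[8]=C('m')+1=1+1=2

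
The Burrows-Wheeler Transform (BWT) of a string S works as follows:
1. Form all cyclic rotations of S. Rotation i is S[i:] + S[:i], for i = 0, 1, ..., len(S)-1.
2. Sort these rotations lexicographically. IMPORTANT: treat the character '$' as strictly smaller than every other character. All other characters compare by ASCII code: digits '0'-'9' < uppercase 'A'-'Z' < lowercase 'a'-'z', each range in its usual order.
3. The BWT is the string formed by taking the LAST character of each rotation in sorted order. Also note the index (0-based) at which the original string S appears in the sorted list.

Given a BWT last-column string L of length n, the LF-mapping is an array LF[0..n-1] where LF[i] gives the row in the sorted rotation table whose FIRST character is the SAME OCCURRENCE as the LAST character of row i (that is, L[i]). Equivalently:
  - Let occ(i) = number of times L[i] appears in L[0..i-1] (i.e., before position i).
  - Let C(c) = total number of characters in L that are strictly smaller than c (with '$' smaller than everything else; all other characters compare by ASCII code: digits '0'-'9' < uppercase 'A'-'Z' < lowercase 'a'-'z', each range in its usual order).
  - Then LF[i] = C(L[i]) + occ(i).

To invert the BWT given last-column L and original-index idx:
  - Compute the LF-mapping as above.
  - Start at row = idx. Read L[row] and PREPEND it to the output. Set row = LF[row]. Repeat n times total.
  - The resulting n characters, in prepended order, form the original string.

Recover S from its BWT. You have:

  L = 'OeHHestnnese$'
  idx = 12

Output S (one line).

LF mapping: 3 4 1 2 5 10 12 8 9 6 11 7 0
Walk LF starting at row 12, prepending L[row]:
  step 1: row=12, L[12]='$', prepend. Next row=LF[12]=0
  step 2: row=0, L[0]='O', prepend. Next row=LF[0]=3
  step 3: row=3, L[3]='H', prepend. Next row=LF[3]=2
  step 4: row=2, L[2]='H', prepend. Next row=LF[2]=1
  step 5: row=1, L[1]='e', prepend. Next row=LF[1]=4
  step 6: row=4, L[4]='e', prepend. Next row=LF[4]=5
  step 7: row=5, L[5]='s', prepend. Next row=LF[5]=10
  step 8: row=10, L[10]='s', prepend. Next row=LF[10]=11
  step 9: row=11, L[11]='e', prepend. Next row=LF[11]=7
  step 10: row=7, L[7]='n', prepend. Next row=LF[7]=8
  step 11: row=8, L[8]='n', prepend. Next row=LF[8]=9
  step 12: row=9, L[9]='e', prepend. Next row=LF[9]=6
  step 13: row=6, L[6]='t', prepend. Next row=LF[6]=12
Reversed output: tennesseeHHO$

Answer: tennesseeHHO$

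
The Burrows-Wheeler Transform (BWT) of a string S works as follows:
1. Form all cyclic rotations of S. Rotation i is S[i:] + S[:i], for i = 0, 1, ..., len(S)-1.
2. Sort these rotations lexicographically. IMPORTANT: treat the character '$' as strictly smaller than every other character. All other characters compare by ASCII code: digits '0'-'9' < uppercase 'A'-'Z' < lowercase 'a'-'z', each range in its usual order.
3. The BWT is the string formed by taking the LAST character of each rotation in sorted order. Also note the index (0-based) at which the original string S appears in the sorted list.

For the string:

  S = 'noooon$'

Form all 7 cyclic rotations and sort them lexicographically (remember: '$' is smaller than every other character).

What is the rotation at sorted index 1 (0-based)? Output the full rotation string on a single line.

All 7 rotations (rotation i = S[i:]+S[:i]):
  rot[0] = noooon$
  rot[1] = oooon$n
  rot[2] = ooon$no
  rot[3] = oon$noo
  rot[4] = on$nooo
  rot[5] = n$noooo
  rot[6] = $noooon
Sorted (with $ < everything):
  sorted[0] = $noooon
  sorted[1] = n$noooo
  sorted[2] = noooon$
  sorted[3] = on$nooo
  sorted[4] = oon$noo
  sorted[5] = ooon$no
  sorted[6] = oooon$n
sorted[1] = n$noooo

Answer: n$noooo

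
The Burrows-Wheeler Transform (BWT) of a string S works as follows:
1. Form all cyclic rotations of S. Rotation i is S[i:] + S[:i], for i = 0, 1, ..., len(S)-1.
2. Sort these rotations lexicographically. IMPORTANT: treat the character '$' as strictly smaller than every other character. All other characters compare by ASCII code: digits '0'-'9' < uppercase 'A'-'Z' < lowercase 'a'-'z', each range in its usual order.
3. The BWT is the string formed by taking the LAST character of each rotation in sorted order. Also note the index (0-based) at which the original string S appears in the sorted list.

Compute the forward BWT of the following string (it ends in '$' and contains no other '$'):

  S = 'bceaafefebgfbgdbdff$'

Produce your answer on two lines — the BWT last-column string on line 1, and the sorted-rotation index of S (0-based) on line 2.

Answer: fea$dfebgbcfffgeadbb
3

Derivation:
All 20 rotations (rotation i = S[i:]+S[:i]):
  rot[0] = bceaafefebgfbgdbdff$
  rot[1] = ceaafefebgfbgdbdff$b
  rot[2] = eaafefebgfbgdbdff$bc
  rot[3] = aafefebgfbgdbdff$bce
  rot[4] = afefebgfbgdbdff$bcea
  rot[5] = fefebgfbgdbdff$bceaa
  rot[6] = efebgfbgdbdff$bceaaf
  rot[7] = febgfbgdbdff$bceaafe
  rot[8] = ebgfbgdbdff$bceaafef
  rot[9] = bgfbgdbdff$bceaafefe
  rot[10] = gfbgdbdff$bceaafefeb
  rot[11] = fbgdbdff$bceaafefebg
  rot[12] = bgdbdff$bceaafefebgf
  rot[13] = gdbdff$bceaafefebgfb
  rot[14] = dbdff$bceaafefebgfbg
  rot[15] = bdff$bceaafefebgfbgd
  rot[16] = dff$bceaafefebgfbgdb
  rot[17] = ff$bceaafefebgfbgdbd
  rot[18] = f$bceaafefebgfbgdbdf
  rot[19] = $bceaafefebgfbgdbdff
Sorted (with $ < everything):
  sorted[0] = $bceaafefebgfbgdbdff  (last char: 'f')
  sorted[1] = aafefebgfbgdbdff$bce  (last char: 'e')
  sorted[2] = afefebgfbgdbdff$bcea  (last char: 'a')
  sorted[3] = bceaafefebgfbgdbdff$  (last char: '$')
  sorted[4] = bdff$bceaafefebgfbgd  (last char: 'd')
  sorted[5] = bgdbdff$bceaafefebgf  (last char: 'f')
  sorted[6] = bgfbgdbdff$bceaafefe  (last char: 'e')
  sorted[7] = ceaafefebgfbgdbdff$b  (last char: 'b')
  sorted[8] = dbdff$bceaafefebgfbg  (last char: 'g')
  sorted[9] = dff$bceaafefebgfbgdb  (last char: 'b')
  sorted[10] = eaafefebgfbgdbdff$bc  (last char: 'c')
  sorted[11] = ebgfbgdbdff$bceaafef  (last char: 'f')
  sorted[12] = efebgfbgdbdff$bceaaf  (last char: 'f')
  sorted[13] = f$bceaafefebgfbgdbdf  (last char: 'f')
  sorted[14] = fbgdbdff$bceaafefebg  (last char: 'g')
  sorted[15] = febgfbgdbdff$bceaafe  (last char: 'e')
  sorted[16] = fefebgfbgdbdff$bceaa  (last char: 'a')
  sorted[17] = ff$bceaafefebgfbgdbd  (last char: 'd')
  sorted[18] = gdbdff$bceaafefebgfb  (last char: 'b')
  sorted[19] = gfbgdbdff$bceaafefeb  (last char: 'b')
Last column: fea$dfebgbcfffgeadbb
Original string S is at sorted index 3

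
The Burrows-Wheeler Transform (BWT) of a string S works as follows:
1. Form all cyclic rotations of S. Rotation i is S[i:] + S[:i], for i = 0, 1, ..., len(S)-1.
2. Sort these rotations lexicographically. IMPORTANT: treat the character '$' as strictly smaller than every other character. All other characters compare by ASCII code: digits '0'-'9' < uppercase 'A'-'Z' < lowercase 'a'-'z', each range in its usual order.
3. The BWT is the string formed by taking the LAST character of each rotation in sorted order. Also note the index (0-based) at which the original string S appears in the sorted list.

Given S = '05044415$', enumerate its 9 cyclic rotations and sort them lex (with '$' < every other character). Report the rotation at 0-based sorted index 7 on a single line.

Answer: 5$0504441

Derivation:
All 9 rotations (rotation i = S[i:]+S[:i]):
  rot[0] = 05044415$
  rot[1] = 5044415$0
  rot[2] = 044415$05
  rot[3] = 44415$050
  rot[4] = 4415$0504
  rot[5] = 415$05044
  rot[6] = 15$050444
  rot[7] = 5$0504441
  rot[8] = $05044415
Sorted (with $ < everything):
  sorted[0] = $05044415
  sorted[1] = 044415$05
  sorted[2] = 05044415$
  sorted[3] = 15$050444
  sorted[4] = 415$05044
  sorted[5] = 4415$0504
  sorted[6] = 44415$050
  sorted[7] = 5$0504441
  sorted[8] = 5044415$0
sorted[7] = 5$0504441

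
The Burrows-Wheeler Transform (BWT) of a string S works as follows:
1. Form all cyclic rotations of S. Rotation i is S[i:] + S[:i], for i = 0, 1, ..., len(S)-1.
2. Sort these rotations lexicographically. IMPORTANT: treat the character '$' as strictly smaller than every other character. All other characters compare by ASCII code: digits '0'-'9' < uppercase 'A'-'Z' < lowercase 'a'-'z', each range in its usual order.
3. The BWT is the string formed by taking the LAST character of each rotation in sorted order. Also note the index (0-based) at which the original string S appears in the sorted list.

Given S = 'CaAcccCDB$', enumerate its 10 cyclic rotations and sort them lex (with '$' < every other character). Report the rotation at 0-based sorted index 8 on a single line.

Answer: ccCDB$CaAc

Derivation:
All 10 rotations (rotation i = S[i:]+S[:i]):
  rot[0] = CaAcccCDB$
  rot[1] = aAcccCDB$C
  rot[2] = AcccCDB$Ca
  rot[3] = cccCDB$CaA
  rot[4] = ccCDB$CaAc
  rot[5] = cCDB$CaAcc
  rot[6] = CDB$CaAccc
  rot[7] = DB$CaAcccC
  rot[8] = B$CaAcccCD
  rot[9] = $CaAcccCDB
Sorted (with $ < everything):
  sorted[0] = $CaAcccCDB
  sorted[1] = AcccCDB$Ca
  sorted[2] = B$CaAcccCD
  sorted[3] = CDB$CaAccc
  sorted[4] = CaAcccCDB$
  sorted[5] = DB$CaAcccC
  sorted[6] = aAcccCDB$C
  sorted[7] = cCDB$CaAcc
  sorted[8] = ccCDB$CaAc
  sorted[9] = cccCDB$CaA
sorted[8] = ccCDB$CaAc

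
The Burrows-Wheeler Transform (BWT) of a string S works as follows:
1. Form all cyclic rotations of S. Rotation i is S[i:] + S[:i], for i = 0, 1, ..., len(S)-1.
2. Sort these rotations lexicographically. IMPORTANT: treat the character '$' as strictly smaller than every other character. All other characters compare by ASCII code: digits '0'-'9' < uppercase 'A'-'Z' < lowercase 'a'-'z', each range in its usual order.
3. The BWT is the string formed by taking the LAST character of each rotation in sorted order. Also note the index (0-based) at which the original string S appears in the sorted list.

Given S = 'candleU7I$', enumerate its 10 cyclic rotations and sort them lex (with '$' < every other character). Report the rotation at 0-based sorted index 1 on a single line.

Answer: 7I$candleU

Derivation:
All 10 rotations (rotation i = S[i:]+S[:i]):
  rot[0] = candleU7I$
  rot[1] = andleU7I$c
  rot[2] = ndleU7I$ca
  rot[3] = dleU7I$can
  rot[4] = leU7I$cand
  rot[5] = eU7I$candl
  rot[6] = U7I$candle
  rot[7] = 7I$candleU
  rot[8] = I$candleU7
  rot[9] = $candleU7I
Sorted (with $ < everything):
  sorted[0] = $candleU7I
  sorted[1] = 7I$candleU
  sorted[2] = I$candleU7
  sorted[3] = U7I$candle
  sorted[4] = andleU7I$c
  sorted[5] = candleU7I$
  sorted[6] = dleU7I$can
  sorted[7] = eU7I$candl
  sorted[8] = leU7I$cand
  sorted[9] = ndleU7I$ca
sorted[1] = 7I$candleU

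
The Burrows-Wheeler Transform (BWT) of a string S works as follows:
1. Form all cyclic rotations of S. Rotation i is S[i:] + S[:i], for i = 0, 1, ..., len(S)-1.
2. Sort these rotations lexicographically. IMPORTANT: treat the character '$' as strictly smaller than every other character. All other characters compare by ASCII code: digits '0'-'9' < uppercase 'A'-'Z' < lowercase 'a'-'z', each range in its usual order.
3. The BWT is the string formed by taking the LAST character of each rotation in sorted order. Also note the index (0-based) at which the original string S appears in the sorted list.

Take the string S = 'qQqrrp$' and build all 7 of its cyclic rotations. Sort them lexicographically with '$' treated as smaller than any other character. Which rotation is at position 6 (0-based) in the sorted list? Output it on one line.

All 7 rotations (rotation i = S[i:]+S[:i]):
  rot[0] = qQqrrp$
  rot[1] = Qqrrp$q
  rot[2] = qrrp$qQ
  rot[3] = rrp$qQq
  rot[4] = rp$qQqr
  rot[5] = p$qQqrr
  rot[6] = $qQqrrp
Sorted (with $ < everything):
  sorted[0] = $qQqrrp
  sorted[1] = Qqrrp$q
  sorted[2] = p$qQqrr
  sorted[3] = qQqrrp$
  sorted[4] = qrrp$qQ
  sorted[5] = rp$qQqr
  sorted[6] = rrp$qQq
sorted[6] = rrp$qQq

Answer: rrp$qQq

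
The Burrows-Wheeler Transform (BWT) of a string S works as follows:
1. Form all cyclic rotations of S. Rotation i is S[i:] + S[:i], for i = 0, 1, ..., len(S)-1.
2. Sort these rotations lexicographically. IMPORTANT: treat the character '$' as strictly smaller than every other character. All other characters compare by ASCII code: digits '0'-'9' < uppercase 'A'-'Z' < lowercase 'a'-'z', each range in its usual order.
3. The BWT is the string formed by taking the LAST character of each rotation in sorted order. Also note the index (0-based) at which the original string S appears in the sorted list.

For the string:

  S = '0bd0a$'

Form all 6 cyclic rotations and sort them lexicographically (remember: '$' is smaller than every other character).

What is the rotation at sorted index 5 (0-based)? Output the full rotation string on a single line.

All 6 rotations (rotation i = S[i:]+S[:i]):
  rot[0] = 0bd0a$
  rot[1] = bd0a$0
  rot[2] = d0a$0b
  rot[3] = 0a$0bd
  rot[4] = a$0bd0
  rot[5] = $0bd0a
Sorted (with $ < everything):
  sorted[0] = $0bd0a
  sorted[1] = 0a$0bd
  sorted[2] = 0bd0a$
  sorted[3] = a$0bd0
  sorted[4] = bd0a$0
  sorted[5] = d0a$0b
sorted[5] = d0a$0b

Answer: d0a$0b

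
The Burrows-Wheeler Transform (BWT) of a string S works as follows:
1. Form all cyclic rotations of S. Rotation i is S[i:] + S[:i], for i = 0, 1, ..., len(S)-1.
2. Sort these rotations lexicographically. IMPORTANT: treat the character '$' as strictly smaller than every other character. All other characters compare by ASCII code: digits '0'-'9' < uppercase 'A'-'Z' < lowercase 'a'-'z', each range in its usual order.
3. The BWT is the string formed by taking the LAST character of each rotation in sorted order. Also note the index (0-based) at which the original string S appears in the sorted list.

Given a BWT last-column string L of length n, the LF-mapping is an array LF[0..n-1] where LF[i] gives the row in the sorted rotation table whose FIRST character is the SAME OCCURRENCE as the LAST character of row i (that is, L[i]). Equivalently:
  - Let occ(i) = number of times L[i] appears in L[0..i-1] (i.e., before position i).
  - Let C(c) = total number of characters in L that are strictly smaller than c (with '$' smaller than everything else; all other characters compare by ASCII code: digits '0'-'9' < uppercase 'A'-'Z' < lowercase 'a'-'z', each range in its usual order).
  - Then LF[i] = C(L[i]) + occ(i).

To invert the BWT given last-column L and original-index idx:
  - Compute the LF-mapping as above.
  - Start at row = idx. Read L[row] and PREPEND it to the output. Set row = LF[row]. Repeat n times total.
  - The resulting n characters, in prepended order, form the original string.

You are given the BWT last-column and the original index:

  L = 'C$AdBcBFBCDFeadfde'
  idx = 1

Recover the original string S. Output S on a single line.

Answer: ABBFDaddefedBCFcC$

Derivation:
LF mapping: 5 0 1 12 2 11 3 8 4 6 7 9 15 10 13 17 14 16
Walk LF starting at row 1, prepending L[row]:
  step 1: row=1, L[1]='$', prepend. Next row=LF[1]=0
  step 2: row=0, L[0]='C', prepend. Next row=LF[0]=5
  step 3: row=5, L[5]='c', prepend. Next row=LF[5]=11
  step 4: row=11, L[11]='F', prepend. Next row=LF[11]=9
  step 5: row=9, L[9]='C', prepend. Next row=LF[9]=6
  step 6: row=6, L[6]='B', prepend. Next row=LF[6]=3
  step 7: row=3, L[3]='d', prepend. Next row=LF[3]=12
  step 8: row=12, L[12]='e', prepend. Next row=LF[12]=15
  step 9: row=15, L[15]='f', prepend. Next row=LF[15]=17
  step 10: row=17, L[17]='e', prepend. Next row=LF[17]=16
  step 11: row=16, L[16]='d', prepend. Next row=LF[16]=14
  step 12: row=14, L[14]='d', prepend. Next row=LF[14]=13
  step 13: row=13, L[13]='a', prepend. Next row=LF[13]=10
  step 14: row=10, L[10]='D', prepend. Next row=LF[10]=7
  step 15: row=7, L[7]='F', prepend. Next row=LF[7]=8
  step 16: row=8, L[8]='B', prepend. Next row=LF[8]=4
  step 17: row=4, L[4]='B', prepend. Next row=LF[4]=2
  step 18: row=2, L[2]='A', prepend. Next row=LF[2]=1
Reversed output: ABBFDaddefedBCFcC$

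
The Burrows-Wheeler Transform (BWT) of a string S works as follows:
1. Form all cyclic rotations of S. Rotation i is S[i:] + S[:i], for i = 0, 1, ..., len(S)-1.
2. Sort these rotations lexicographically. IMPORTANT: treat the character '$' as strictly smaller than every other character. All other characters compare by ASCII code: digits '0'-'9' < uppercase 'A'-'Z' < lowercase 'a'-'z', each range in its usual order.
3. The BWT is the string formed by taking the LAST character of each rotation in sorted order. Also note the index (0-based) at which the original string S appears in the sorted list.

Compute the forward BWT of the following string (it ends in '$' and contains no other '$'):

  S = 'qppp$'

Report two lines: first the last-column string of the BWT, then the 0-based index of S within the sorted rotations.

Answer: pppq$
4

Derivation:
All 5 rotations (rotation i = S[i:]+S[:i]):
  rot[0] = qppp$
  rot[1] = ppp$q
  rot[2] = pp$qp
  rot[3] = p$qpp
  rot[4] = $qppp
Sorted (with $ < everything):
  sorted[0] = $qppp  (last char: 'p')
  sorted[1] = p$qpp  (last char: 'p')
  sorted[2] = pp$qp  (last char: 'p')
  sorted[3] = ppp$q  (last char: 'q')
  sorted[4] = qppp$  (last char: '$')
Last column: pppq$
Original string S is at sorted index 4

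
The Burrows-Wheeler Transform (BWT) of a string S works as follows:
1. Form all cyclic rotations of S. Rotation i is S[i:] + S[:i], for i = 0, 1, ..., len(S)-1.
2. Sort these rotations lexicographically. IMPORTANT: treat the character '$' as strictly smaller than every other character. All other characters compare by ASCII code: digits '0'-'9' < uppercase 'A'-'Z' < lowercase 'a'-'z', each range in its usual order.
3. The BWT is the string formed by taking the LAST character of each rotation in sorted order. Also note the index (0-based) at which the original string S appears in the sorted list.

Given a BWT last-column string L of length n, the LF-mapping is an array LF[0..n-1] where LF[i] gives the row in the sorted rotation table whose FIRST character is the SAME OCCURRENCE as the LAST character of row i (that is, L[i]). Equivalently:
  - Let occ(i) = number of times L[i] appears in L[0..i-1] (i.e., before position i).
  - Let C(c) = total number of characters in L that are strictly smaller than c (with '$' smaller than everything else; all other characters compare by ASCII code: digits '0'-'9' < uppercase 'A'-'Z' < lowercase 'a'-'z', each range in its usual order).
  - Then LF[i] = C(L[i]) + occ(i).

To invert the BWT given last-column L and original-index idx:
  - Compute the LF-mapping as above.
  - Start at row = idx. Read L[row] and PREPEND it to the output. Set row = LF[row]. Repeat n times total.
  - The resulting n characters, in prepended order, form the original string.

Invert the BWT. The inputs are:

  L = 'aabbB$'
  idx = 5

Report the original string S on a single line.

LF mapping: 2 3 4 5 1 0
Walk LF starting at row 5, prepending L[row]:
  step 1: row=5, L[5]='$', prepend. Next row=LF[5]=0
  step 2: row=0, L[0]='a', prepend. Next row=LF[0]=2
  step 3: row=2, L[2]='b', prepend. Next row=LF[2]=4
  step 4: row=4, L[4]='B', prepend. Next row=LF[4]=1
  step 5: row=1, L[1]='a', prepend. Next row=LF[1]=3
  step 6: row=3, L[3]='b', prepend. Next row=LF[3]=5
Reversed output: baBba$

Answer: baBba$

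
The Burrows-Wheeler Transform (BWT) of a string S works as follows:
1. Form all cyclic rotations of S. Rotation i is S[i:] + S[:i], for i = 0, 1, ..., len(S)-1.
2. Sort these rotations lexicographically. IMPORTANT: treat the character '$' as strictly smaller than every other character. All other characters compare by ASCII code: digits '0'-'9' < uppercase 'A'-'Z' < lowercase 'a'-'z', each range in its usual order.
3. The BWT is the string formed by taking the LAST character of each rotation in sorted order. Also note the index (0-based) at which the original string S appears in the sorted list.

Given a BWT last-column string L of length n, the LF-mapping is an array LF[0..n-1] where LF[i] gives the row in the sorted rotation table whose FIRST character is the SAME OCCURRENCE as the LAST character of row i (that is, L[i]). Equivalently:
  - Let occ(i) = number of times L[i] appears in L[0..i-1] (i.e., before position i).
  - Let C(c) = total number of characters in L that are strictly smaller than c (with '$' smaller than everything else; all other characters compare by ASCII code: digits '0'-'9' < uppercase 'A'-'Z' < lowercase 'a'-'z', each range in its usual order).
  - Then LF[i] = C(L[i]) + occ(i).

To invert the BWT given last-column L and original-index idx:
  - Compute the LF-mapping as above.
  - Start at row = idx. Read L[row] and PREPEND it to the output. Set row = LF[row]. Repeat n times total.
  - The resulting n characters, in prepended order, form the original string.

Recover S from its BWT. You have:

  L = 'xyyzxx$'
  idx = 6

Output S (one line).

LF mapping: 1 4 5 6 2 3 0
Walk LF starting at row 6, prepending L[row]:
  step 1: row=6, L[6]='$', prepend. Next row=LF[6]=0
  step 2: row=0, L[0]='x', prepend. Next row=LF[0]=1
  step 3: row=1, L[1]='y', prepend. Next row=LF[1]=4
  step 4: row=4, L[4]='x', prepend. Next row=LF[4]=2
  step 5: row=2, L[2]='y', prepend. Next row=LF[2]=5
  step 6: row=5, L[5]='x', prepend. Next row=LF[5]=3
  step 7: row=3, L[3]='z', prepend. Next row=LF[3]=6
Reversed output: zxyxyx$

Answer: zxyxyx$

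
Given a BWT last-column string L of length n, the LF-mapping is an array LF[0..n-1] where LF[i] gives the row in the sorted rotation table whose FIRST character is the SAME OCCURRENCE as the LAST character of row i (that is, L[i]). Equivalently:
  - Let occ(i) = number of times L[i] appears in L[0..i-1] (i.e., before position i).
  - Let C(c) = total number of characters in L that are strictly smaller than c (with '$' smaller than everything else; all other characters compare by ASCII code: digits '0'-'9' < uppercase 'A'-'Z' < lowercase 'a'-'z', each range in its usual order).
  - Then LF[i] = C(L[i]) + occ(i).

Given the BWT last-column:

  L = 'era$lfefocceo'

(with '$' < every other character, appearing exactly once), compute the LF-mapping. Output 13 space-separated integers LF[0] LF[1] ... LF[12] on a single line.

Answer: 4 12 1 0 9 7 5 8 10 2 3 6 11

Derivation:
Char counts: '$':1, 'a':1, 'c':2, 'e':3, 'f':2, 'l':1, 'o':2, 'r':1
C (first-col start): C('$')=0, C('a')=1, C('c')=2, C('e')=4, C('f')=7, C('l')=9, C('o')=10, C('r')=12
L[0]='e': occ=0, LF[0]=C('e')+0=4+0=4
L[1]='r': occ=0, LF[1]=C('r')+0=12+0=12
L[2]='a': occ=0, LF[2]=C('a')+0=1+0=1
L[3]='$': occ=0, LF[3]=C('$')+0=0+0=0
L[4]='l': occ=0, LF[4]=C('l')+0=9+0=9
L[5]='f': occ=0, LF[5]=C('f')+0=7+0=7
L[6]='e': occ=1, LF[6]=C('e')+1=4+1=5
L[7]='f': occ=1, LF[7]=C('f')+1=7+1=8
L[8]='o': occ=0, LF[8]=C('o')+0=10+0=10
L[9]='c': occ=0, LF[9]=C('c')+0=2+0=2
L[10]='c': occ=1, LF[10]=C('c')+1=2+1=3
L[11]='e': occ=2, LF[11]=C('e')+2=4+2=6
L[12]='o': occ=1, LF[12]=C('o')+1=10+1=11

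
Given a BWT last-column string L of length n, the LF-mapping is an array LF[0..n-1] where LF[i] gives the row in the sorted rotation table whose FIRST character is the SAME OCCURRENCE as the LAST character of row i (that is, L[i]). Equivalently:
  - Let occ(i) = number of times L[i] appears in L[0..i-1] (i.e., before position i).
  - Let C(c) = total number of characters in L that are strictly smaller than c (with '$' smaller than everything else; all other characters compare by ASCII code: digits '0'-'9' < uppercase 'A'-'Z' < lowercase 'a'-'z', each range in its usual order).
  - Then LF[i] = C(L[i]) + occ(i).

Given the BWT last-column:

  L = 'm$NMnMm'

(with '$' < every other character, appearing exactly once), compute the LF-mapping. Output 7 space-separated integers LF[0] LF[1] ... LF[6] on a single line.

Answer: 4 0 3 1 6 2 5

Derivation:
Char counts: '$':1, 'M':2, 'N':1, 'm':2, 'n':1
C (first-col start): C('$')=0, C('M')=1, C('N')=3, C('m')=4, C('n')=6
L[0]='m': occ=0, LF[0]=C('m')+0=4+0=4
L[1]='$': occ=0, LF[1]=C('$')+0=0+0=0
L[2]='N': occ=0, LF[2]=C('N')+0=3+0=3
L[3]='M': occ=0, LF[3]=C('M')+0=1+0=1
L[4]='n': occ=0, LF[4]=C('n')+0=6+0=6
L[5]='M': occ=1, LF[5]=C('M')+1=1+1=2
L[6]='m': occ=1, LF[6]=C('m')+1=4+1=5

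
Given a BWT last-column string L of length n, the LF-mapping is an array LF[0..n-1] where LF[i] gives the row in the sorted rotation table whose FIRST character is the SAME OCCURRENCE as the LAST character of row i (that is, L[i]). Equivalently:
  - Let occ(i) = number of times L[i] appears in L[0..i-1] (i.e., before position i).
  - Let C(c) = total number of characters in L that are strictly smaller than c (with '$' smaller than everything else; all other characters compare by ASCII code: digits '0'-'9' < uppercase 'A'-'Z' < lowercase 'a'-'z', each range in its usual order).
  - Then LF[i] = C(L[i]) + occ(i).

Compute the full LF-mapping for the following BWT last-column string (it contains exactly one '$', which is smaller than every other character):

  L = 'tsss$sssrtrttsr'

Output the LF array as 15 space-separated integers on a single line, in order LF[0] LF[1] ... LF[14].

Answer: 11 4 5 6 0 7 8 9 1 12 2 13 14 10 3

Derivation:
Char counts: '$':1, 'r':3, 's':7, 't':4
C (first-col start): C('$')=0, C('r')=1, C('s')=4, C('t')=11
L[0]='t': occ=0, LF[0]=C('t')+0=11+0=11
L[1]='s': occ=0, LF[1]=C('s')+0=4+0=4
L[2]='s': occ=1, LF[2]=C('s')+1=4+1=5
L[3]='s': occ=2, LF[3]=C('s')+2=4+2=6
L[4]='$': occ=0, LF[4]=C('$')+0=0+0=0
L[5]='s': occ=3, LF[5]=C('s')+3=4+3=7
L[6]='s': occ=4, LF[6]=C('s')+4=4+4=8
L[7]='s': occ=5, LF[7]=C('s')+5=4+5=9
L[8]='r': occ=0, LF[8]=C('r')+0=1+0=1
L[9]='t': occ=1, LF[9]=C('t')+1=11+1=12
L[10]='r': occ=1, LF[10]=C('r')+1=1+1=2
L[11]='t': occ=2, LF[11]=C('t')+2=11+2=13
L[12]='t': occ=3, LF[12]=C('t')+3=11+3=14
L[13]='s': occ=6, LF[13]=C('s')+6=4+6=10
L[14]='r': occ=2, LF[14]=C('r')+2=1+2=3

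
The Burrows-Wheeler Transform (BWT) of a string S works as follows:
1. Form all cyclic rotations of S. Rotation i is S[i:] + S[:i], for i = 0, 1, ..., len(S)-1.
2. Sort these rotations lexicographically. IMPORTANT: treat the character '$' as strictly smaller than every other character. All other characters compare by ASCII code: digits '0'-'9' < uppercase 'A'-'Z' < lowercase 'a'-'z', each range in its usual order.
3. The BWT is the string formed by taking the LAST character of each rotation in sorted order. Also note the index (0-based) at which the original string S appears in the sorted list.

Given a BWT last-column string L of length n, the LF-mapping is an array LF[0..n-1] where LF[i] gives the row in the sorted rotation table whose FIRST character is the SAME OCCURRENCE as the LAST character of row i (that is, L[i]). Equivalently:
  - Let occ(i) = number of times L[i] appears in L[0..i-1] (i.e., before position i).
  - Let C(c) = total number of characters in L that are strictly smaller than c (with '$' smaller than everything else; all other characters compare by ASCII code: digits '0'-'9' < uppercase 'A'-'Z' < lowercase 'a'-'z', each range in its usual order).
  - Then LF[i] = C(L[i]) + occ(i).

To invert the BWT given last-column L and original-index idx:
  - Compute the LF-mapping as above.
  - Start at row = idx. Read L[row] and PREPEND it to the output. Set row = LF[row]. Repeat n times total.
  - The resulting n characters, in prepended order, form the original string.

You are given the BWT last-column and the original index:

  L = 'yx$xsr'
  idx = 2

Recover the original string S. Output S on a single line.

Answer: sxxry$

Derivation:
LF mapping: 5 3 0 4 2 1
Walk LF starting at row 2, prepending L[row]:
  step 1: row=2, L[2]='$', prepend. Next row=LF[2]=0
  step 2: row=0, L[0]='y', prepend. Next row=LF[0]=5
  step 3: row=5, L[5]='r', prepend. Next row=LF[5]=1
  step 4: row=1, L[1]='x', prepend. Next row=LF[1]=3
  step 5: row=3, L[3]='x', prepend. Next row=LF[3]=4
  step 6: row=4, L[4]='s', prepend. Next row=LF[4]=2
Reversed output: sxxry$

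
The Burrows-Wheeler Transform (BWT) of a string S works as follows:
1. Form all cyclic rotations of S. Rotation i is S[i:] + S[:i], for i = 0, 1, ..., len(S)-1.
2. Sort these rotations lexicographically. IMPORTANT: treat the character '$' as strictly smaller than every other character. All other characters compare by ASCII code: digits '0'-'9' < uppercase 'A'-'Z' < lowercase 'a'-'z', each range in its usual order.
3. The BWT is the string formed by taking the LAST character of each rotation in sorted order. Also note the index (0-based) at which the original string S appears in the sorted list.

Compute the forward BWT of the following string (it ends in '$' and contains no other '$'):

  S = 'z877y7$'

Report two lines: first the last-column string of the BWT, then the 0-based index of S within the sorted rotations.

Answer: 7y87z7$
6

Derivation:
All 7 rotations (rotation i = S[i:]+S[:i]):
  rot[0] = z877y7$
  rot[1] = 877y7$z
  rot[2] = 77y7$z8
  rot[3] = 7y7$z87
  rot[4] = y7$z877
  rot[5] = 7$z877y
  rot[6] = $z877y7
Sorted (with $ < everything):
  sorted[0] = $z877y7  (last char: '7')
  sorted[1] = 7$z877y  (last char: 'y')
  sorted[2] = 77y7$z8  (last char: '8')
  sorted[3] = 7y7$z87  (last char: '7')
  sorted[4] = 877y7$z  (last char: 'z')
  sorted[5] = y7$z877  (last char: '7')
  sorted[6] = z877y7$  (last char: '$')
Last column: 7y87z7$
Original string S is at sorted index 6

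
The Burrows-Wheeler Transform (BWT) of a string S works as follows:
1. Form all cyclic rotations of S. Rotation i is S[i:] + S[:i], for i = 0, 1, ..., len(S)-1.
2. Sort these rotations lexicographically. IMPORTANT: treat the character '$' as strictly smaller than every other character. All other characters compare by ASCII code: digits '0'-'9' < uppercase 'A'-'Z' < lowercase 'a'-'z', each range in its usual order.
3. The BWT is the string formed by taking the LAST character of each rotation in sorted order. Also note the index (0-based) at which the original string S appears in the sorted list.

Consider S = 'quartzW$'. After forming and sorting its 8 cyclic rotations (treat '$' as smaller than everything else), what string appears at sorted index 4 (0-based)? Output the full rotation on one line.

All 8 rotations (rotation i = S[i:]+S[:i]):
  rot[0] = quartzW$
  rot[1] = uartzW$q
  rot[2] = artzW$qu
  rot[3] = rtzW$qua
  rot[4] = tzW$quar
  rot[5] = zW$quart
  rot[6] = W$quartz
  rot[7] = $quartzW
Sorted (with $ < everything):
  sorted[0] = $quartzW
  sorted[1] = W$quartz
  sorted[2] = artzW$qu
  sorted[3] = quartzW$
  sorted[4] = rtzW$qua
  sorted[5] = tzW$quar
  sorted[6] = uartzW$q
  sorted[7] = zW$quart
sorted[4] = rtzW$qua

Answer: rtzW$qua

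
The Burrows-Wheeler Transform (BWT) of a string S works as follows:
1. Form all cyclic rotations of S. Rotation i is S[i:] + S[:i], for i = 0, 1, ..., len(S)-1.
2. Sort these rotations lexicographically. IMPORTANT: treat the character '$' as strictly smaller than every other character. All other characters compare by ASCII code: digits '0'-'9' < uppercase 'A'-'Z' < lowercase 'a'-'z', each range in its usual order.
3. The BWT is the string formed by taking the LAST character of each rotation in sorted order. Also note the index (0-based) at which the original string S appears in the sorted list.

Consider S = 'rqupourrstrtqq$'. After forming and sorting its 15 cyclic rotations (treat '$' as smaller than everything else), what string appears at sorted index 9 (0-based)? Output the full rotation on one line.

All 15 rotations (rotation i = S[i:]+S[:i]):
  rot[0] = rqupourrstrtqq$
  rot[1] = qupourrstrtqq$r
  rot[2] = upourrstrtqq$rq
  rot[3] = pourrstrtqq$rqu
  rot[4] = ourrstrtqq$rqup
  rot[5] = urrstrtqq$rqupo
  rot[6] = rrstrtqq$rqupou
  rot[7] = rstrtqq$rqupour
  rot[8] = strtqq$rqupourr
  rot[9] = trtqq$rqupourrs
  rot[10] = rtqq$rqupourrst
  rot[11] = tqq$rqupourrstr
  rot[12] = qq$rqupourrstrt
  rot[13] = q$rqupourrstrtq
  rot[14] = $rqupourrstrtqq
Sorted (with $ < everything):
  sorted[0] = $rqupourrstrtqq
  sorted[1] = ourrstrtqq$rqup
  sorted[2] = pourrstrtqq$rqu
  sorted[3] = q$rqupourrstrtq
  sorted[4] = qq$rqupourrstrt
  sorted[5] = qupourrstrtqq$r
  sorted[6] = rqupourrstrtqq$
  sorted[7] = rrstrtqq$rqupou
  sorted[8] = rstrtqq$rqupour
  sorted[9] = rtqq$rqupourrst
  sorted[10] = strtqq$rqupourr
  sorted[11] = tqq$rqupourrstr
  sorted[12] = trtqq$rqupourrs
  sorted[13] = upourrstrtqq$rq
  sorted[14] = urrstrtqq$rqupo
sorted[9] = rtqq$rqupourrst

Answer: rtqq$rqupourrst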